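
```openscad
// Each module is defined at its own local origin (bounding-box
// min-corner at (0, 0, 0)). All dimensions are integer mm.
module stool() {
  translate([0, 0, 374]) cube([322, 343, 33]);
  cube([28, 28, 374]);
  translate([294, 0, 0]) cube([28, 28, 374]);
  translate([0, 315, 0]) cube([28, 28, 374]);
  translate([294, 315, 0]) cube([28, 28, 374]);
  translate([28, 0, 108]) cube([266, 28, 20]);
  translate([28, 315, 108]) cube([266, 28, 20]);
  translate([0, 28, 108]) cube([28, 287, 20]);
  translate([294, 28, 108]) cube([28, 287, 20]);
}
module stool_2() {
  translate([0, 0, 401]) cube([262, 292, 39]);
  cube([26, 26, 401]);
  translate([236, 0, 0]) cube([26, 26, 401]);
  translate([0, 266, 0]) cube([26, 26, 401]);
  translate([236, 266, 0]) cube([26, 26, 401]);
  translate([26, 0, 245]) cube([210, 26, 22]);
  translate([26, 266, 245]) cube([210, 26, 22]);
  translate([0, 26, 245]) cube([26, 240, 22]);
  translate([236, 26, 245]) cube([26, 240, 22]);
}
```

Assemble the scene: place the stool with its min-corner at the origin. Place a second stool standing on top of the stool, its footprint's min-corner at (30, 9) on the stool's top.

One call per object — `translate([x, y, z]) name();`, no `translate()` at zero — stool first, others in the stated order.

stool();
translate([30, 9, 407]) stool_2();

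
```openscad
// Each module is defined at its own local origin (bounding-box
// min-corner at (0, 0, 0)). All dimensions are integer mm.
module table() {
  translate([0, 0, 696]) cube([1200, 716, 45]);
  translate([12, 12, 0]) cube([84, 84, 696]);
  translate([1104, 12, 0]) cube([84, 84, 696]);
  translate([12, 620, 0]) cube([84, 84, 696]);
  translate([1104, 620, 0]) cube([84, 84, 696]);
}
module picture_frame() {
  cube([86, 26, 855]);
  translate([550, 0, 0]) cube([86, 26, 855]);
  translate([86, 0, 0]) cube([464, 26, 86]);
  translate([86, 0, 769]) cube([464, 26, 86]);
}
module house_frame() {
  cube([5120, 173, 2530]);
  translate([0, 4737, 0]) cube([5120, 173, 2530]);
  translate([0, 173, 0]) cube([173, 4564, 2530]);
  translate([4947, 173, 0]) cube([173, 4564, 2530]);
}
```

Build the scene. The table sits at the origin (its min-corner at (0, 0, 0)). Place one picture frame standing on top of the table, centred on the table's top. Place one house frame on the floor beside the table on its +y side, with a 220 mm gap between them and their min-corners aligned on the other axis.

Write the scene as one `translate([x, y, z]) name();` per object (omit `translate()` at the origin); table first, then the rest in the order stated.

table();
translate([282, 345, 741]) picture_frame();
translate([0, 936, 0]) house_frame();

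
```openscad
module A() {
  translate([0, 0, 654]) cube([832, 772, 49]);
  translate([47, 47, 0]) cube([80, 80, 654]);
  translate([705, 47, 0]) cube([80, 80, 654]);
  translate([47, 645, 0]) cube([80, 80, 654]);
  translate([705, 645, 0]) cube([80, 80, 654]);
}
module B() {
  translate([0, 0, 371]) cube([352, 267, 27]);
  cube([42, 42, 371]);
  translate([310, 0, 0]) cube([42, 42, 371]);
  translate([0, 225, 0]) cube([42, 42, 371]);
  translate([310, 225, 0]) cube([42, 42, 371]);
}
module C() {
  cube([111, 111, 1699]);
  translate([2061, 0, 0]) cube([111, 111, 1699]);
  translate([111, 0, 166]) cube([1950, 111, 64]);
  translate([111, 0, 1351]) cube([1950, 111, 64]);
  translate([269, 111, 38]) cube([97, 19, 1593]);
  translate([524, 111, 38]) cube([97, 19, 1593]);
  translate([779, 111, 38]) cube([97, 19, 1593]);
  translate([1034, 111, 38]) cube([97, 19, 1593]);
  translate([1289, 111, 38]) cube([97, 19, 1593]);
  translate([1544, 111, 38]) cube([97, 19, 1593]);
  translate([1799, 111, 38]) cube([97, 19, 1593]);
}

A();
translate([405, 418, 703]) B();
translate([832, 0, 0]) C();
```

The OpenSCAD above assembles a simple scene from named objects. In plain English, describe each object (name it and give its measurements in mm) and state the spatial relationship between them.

A is a table: top 832 mm (x) × 772 mm (y), 49 mm thick, upper face at z = 703 mm, on four 80×80 mm square legs, each inset 47 mm from the nearest pair of top edges, running from z = 0 to the bottom of the top.

B is a simple wooden stool: a rectangular seat 352 mm (x) by 267 mm (y), 27 mm thick, top face at z = 398 mm, on four square legs, each 42×42 mm in cross-section. The legs rest on z = 0, each flush with a corner of the seat.

C is a fence section. Two 111×111 mm posts, 1699 mm tall, stand on the floor with a clear span of 1950 mm between their inner faces. Two horizontal rails of 111×64 mm section span the gap between the posts with their undersides at z = 166 mm and z = 1351 mm, flush with the posts' −y face. 7 pickets, each 97 mm wide, 19 mm thick and 1593 mm tall, are fixed to the +y face of the rails with their bottoms at z = 38 mm, evenly spaced across the span with equal gaps (rounded down to the nearest mm) at the −x end and between each pair — any rounding remainder accumulates at the +x end.

The stool is on top of the table. The fence section is against the table's +x side, with their −y faces flush.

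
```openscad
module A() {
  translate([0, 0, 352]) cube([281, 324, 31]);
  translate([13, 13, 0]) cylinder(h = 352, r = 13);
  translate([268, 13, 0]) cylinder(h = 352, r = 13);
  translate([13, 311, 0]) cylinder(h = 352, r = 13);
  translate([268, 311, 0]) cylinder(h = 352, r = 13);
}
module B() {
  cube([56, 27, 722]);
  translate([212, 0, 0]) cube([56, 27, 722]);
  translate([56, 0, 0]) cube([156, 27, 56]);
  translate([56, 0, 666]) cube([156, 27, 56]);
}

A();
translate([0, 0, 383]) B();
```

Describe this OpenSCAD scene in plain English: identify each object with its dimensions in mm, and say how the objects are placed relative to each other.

A is a four-legged stool. The seat is a 281×324×31 mm slab whose top surface is at z = 383 mm; four round legs, each 26 mm in diameter, run from the floor (z = 0) to the underside of the seat, each leg's axis is inset half a diameter from the nearest pair of seat edges (so the leg's bounding box is flush with the corner).

B is a rectangular picture frame lying in the x–z plane (depth along y). The opening is 156 mm wide (x) by 610 mm tall (z), surrounded by a border 56 mm wide on all four sides. The frame is 27 mm deep and is made of two full-height vertical stiles with two horizontal rails fitted between them.

The picture frame is on top of the stool.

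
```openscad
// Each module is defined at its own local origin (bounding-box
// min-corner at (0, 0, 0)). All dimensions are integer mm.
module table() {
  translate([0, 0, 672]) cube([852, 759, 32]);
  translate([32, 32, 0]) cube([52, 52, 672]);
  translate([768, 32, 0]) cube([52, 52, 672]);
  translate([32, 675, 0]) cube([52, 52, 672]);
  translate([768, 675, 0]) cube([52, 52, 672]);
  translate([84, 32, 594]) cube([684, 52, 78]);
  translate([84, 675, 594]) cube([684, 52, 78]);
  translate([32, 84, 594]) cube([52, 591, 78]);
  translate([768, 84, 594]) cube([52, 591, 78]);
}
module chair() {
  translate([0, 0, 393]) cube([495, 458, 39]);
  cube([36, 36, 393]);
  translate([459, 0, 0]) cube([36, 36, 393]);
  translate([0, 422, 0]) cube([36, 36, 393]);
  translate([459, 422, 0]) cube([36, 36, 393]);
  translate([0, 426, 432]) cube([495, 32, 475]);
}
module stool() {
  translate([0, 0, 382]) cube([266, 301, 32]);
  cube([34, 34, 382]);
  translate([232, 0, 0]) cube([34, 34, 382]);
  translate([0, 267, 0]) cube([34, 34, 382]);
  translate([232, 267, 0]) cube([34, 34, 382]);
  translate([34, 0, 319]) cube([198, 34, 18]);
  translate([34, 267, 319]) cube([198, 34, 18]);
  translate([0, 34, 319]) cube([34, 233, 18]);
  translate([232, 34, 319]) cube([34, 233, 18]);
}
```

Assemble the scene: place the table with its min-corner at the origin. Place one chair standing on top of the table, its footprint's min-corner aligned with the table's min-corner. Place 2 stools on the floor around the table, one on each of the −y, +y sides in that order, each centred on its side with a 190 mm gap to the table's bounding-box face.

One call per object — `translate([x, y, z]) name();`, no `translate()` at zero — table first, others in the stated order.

table();
translate([0, 0, 704]) chair();
translate([293, -491, 0]) stool();
translate([293, 949, 0]) stool();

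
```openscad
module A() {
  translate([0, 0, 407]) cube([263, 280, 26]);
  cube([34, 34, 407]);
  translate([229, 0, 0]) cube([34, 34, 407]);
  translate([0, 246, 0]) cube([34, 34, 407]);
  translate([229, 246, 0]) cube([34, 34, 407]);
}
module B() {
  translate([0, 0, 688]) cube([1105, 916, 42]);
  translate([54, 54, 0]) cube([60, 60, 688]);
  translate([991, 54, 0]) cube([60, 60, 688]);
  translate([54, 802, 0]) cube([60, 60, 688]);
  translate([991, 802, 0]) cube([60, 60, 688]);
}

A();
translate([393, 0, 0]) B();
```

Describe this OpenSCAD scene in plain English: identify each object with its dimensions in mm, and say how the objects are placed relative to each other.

A is a four-legged stool. The seat is 263×280 mm, 26 mm thick, top at z = 433 mm. It stands on four square legs, each 34×34 mm in cross-section, from z = 0 to the seat underside, each flush with a corner of the seat.

B is a rectangular dining table. The top is 1105×916×42 mm with its upper surface at z = 730 mm. It stands on four 60×60 mm square legs, each inset 54 mm from the nearest pair of top edges, running from the floor to the underside of the top.

The table is on the floor beside the stool on its +x side.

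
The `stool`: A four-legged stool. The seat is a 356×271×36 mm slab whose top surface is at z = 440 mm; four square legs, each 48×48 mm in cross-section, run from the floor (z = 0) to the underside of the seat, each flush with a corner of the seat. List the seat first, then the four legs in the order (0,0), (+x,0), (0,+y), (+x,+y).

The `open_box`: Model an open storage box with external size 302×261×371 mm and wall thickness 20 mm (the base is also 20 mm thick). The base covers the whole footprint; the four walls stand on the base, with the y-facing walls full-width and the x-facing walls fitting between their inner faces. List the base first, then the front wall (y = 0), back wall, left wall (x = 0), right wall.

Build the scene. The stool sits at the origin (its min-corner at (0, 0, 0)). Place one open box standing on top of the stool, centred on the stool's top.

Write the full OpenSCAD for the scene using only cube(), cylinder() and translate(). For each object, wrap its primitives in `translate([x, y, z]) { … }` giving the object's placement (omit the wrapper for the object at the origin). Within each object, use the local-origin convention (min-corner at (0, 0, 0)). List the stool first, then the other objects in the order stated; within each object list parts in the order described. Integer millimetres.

translate([0, 0, 404]) cube([356, 271, 36]);
cube([48, 48, 404]);
translate([308, 0, 0]) cube([48, 48, 404]);
translate([0, 223, 0]) cube([48, 48, 404]);
translate([308, 223, 0]) cube([48, 48, 404]);
translate([27, 5, 440]) {
  cube([302, 261, 20]);
  translate([0, 0, 20]) cube([302, 20, 351]);
  translate([0, 241, 20]) cube([302, 20, 351]);
  translate([0, 20, 20]) cube([20, 221, 351]);
  translate([282, 20, 20]) cube([20, 221, 351]);
}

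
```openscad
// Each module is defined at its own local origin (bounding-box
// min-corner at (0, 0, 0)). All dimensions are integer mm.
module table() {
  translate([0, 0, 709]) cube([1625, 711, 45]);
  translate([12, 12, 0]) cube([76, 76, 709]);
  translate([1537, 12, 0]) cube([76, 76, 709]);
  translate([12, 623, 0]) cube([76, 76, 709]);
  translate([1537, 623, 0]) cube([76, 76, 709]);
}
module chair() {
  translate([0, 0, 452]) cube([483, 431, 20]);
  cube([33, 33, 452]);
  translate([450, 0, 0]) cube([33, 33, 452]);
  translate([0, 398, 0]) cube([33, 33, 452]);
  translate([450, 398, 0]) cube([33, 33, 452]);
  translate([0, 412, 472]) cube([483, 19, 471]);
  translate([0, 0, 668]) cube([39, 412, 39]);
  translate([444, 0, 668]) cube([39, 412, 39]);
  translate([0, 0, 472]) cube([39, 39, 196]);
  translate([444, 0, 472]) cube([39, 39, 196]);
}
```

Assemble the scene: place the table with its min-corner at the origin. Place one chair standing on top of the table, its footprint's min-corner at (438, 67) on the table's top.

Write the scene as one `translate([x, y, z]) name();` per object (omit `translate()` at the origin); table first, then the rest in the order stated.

table();
translate([438, 67, 754]) chair();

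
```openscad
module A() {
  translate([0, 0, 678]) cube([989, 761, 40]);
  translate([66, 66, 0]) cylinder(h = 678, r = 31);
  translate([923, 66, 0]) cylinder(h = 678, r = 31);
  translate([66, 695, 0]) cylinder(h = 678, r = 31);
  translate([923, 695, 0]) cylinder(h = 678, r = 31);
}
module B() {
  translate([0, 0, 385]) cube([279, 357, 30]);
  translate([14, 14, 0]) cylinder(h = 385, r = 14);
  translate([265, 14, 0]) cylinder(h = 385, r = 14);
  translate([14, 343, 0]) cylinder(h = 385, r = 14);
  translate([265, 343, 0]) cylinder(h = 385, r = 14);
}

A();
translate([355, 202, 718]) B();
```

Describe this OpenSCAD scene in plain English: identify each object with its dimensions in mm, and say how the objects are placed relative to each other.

A is a table with a 989×761 mm rectangular top, 40 mm thick, top surface at z = 718 mm, supported by four round legs of 62 mm diameter, each leg's bounding box inset 35 mm from the nearest pair of top edges, running from the floor.

B is a simple wooden stool: a rectangular seat 279 mm (x) by 357 mm (y), 30 mm thick, top face at z = 415 mm, on four round legs, each 28 mm in diameter. The legs rest on z = 0, each leg's axis is inset half a diameter from the nearest pair of seat edges (so the leg's bounding box is flush with the corner).

The stool is on top of the table, centred.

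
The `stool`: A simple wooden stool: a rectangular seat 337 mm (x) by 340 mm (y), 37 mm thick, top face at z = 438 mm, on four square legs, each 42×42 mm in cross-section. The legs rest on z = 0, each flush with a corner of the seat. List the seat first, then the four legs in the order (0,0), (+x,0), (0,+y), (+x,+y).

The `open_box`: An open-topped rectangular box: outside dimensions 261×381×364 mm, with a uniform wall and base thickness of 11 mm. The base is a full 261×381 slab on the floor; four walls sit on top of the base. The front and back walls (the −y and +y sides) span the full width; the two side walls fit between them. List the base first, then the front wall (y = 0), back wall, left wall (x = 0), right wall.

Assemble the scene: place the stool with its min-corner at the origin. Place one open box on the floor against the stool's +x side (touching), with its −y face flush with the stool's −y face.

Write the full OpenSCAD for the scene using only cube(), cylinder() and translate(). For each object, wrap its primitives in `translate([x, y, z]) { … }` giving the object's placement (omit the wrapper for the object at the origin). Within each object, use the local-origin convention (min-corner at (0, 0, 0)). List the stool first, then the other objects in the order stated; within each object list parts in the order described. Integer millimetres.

translate([0, 0, 401]) cube([337, 340, 37]);
cube([42, 42, 401]);
translate([295, 0, 0]) cube([42, 42, 401]);
translate([0, 298, 0]) cube([42, 42, 401]);
translate([295, 298, 0]) cube([42, 42, 401]);
translate([337, 0, 0]) {
  cube([261, 381, 11]);
  translate([0, 0, 11]) cube([261, 11, 353]);
  translate([0, 370, 11]) cube([261, 11, 353]);
  translate([0, 11, 11]) cube([11, 359, 353]);
  translate([250, 11, 11]) cube([11, 359, 353]);
}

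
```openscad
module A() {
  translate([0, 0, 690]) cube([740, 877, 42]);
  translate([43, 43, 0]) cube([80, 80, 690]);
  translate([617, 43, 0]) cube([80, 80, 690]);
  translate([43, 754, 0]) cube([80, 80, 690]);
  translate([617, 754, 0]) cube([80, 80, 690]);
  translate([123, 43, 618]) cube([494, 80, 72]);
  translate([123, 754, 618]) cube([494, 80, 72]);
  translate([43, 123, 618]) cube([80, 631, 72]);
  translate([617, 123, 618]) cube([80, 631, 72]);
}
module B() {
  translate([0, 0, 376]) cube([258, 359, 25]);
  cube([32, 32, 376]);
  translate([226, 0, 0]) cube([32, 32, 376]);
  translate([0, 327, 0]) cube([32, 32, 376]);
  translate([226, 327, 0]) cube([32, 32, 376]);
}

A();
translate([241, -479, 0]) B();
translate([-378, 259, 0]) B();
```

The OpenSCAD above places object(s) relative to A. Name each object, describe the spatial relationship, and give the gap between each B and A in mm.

Each stool's nearest face is 120 mm from the table's bounding box.

A is a table. B is a stool. Two stools sit around the table at the −y, −x sides. The gap between each stool and the table is 120 mm.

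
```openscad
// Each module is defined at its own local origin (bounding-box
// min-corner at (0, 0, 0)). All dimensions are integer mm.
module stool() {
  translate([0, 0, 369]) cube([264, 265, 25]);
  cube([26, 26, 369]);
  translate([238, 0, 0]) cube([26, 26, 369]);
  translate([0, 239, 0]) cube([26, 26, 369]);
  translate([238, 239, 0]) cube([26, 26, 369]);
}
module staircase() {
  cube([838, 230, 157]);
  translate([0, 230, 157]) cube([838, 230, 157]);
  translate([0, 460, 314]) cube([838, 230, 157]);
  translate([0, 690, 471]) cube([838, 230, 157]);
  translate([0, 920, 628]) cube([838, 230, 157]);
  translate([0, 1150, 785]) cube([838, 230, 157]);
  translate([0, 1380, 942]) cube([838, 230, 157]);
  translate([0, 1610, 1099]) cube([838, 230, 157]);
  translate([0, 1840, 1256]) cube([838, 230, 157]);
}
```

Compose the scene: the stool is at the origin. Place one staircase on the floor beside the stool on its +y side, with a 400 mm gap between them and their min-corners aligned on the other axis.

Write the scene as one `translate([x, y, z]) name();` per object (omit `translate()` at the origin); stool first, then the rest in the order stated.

stool();
translate([0, 665, 0]) staircase();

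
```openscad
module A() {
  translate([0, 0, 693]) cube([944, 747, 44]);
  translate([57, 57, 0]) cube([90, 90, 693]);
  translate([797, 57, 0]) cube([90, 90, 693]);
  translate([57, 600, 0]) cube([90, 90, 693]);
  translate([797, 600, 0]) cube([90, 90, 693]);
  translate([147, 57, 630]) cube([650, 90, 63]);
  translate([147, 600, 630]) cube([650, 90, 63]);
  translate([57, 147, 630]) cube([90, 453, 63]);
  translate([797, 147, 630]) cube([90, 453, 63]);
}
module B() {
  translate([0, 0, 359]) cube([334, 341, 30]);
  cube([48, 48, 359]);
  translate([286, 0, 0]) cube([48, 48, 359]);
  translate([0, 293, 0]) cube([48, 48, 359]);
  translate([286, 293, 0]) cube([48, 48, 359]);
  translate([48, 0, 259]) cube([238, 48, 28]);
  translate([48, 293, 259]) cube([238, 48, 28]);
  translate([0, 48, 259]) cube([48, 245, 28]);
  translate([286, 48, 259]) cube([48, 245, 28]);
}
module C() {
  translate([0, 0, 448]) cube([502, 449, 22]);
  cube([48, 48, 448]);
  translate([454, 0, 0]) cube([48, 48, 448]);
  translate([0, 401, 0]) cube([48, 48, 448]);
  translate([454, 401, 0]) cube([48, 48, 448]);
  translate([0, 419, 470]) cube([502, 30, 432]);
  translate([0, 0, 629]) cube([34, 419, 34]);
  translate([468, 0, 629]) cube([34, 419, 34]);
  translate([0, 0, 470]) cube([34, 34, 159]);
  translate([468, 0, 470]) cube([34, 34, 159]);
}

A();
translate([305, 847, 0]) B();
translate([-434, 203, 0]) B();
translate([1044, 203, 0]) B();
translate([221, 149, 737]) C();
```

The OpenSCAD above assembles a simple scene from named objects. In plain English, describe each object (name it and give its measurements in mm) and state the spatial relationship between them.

A is a table: top 944 mm (x) × 747 mm (y), 44 mm thick, upper face at z = 737 mm, on four 90×90 mm square legs, each inset 57 mm from the nearest pair of top edges, running from z = 0 to the bottom of the top. Four apron rails, 90 mm thick and 63 mm tall, run between adjacent legs with their top edges flush with the underside of the top and their outer faces flush with the legs' outer faces.

B is a four-legged stool. The seat is 334×341 mm, 30 mm thick, top at z = 389 mm. It stands on four square legs, each 48×48 mm in cross-section, from z = 0 to the seat underside, each flush with a corner of the seat. Four stretchers, 48 mm wide and 28 mm tall, connect adjacent legs with their undersides at z = 259 mm, each running between the inner faces of the legs it joins and aligned with the legs' outer faces on the other axis.

C is a chair: 502×449 mm seat, 22 mm thick, top at z = 470 mm, on four 48 mm square corner legs flush with the seat edges. A 30 mm thick backrest slab spans the full seat width, extending 432 mm above the seat top, its back face flush with the seat's +y edge. Two armrests of 34×34 mm section run along each side from the seat's front edge to the front of the backrest, top faces 193 mm above the seat top and outer faces flush with the seat's x-edges; a 34×34 mm post under the front of each armrest stands on the seat at the front corner.

Three stools sit around the table at the +y, −x, +x sides. The chair is on top of the table, centred.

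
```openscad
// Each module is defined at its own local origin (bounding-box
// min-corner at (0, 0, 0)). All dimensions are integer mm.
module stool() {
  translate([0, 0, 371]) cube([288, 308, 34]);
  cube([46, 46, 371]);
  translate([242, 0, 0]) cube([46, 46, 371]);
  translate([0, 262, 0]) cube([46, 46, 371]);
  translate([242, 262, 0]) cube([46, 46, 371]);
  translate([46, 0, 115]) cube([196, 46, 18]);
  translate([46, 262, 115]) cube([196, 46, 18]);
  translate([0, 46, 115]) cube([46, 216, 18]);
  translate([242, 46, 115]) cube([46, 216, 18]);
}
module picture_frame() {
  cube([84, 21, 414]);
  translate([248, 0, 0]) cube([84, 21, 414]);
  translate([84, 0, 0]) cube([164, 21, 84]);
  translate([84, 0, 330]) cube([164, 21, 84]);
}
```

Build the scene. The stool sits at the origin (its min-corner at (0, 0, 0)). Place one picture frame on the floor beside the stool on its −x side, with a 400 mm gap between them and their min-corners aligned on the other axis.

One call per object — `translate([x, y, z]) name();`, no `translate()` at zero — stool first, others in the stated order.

stool();
translate([-732, 0, 0]) picture_frame();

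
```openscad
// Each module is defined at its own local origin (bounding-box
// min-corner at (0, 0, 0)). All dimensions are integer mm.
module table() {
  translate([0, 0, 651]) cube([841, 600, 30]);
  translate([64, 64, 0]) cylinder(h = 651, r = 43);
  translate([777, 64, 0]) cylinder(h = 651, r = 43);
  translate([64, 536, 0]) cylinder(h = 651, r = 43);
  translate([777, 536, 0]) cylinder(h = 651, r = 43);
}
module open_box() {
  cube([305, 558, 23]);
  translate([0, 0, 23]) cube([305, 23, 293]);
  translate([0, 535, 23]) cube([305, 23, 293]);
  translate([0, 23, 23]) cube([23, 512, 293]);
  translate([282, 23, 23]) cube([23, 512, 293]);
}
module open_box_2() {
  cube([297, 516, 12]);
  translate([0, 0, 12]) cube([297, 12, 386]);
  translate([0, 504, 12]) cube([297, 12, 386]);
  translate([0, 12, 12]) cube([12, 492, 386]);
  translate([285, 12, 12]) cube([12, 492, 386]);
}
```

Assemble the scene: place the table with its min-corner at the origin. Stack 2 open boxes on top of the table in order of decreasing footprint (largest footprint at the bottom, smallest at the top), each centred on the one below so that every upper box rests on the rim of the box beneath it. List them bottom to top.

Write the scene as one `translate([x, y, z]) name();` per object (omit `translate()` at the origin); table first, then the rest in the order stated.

table();
translate([268, 21, 681]) open_box();
translate([272, 42, 997]) open_box_2();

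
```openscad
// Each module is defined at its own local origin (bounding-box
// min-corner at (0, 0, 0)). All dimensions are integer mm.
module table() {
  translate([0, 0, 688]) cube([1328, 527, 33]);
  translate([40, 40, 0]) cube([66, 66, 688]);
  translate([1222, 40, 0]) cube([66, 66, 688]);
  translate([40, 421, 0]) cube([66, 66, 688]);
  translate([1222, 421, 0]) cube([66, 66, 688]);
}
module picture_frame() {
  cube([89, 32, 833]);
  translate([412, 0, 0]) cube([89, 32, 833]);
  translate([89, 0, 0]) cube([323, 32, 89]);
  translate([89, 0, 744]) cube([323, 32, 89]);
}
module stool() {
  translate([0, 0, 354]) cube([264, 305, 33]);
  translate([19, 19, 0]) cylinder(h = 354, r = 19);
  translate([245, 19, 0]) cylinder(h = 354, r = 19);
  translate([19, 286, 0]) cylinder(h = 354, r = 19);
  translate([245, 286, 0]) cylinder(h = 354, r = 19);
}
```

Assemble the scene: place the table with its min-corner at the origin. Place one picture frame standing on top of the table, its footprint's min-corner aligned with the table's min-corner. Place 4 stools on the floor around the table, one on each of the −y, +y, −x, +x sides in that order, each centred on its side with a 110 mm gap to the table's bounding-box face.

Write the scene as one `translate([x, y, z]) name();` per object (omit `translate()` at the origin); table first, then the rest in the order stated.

table();
translate([0, 0, 721]) picture_frame();
translate([532, -415, 0]) stool();
translate([532, 637, 0]) stool();
translate([-374, 111, 0]) stool();
translate([1438, 111, 0]) stool();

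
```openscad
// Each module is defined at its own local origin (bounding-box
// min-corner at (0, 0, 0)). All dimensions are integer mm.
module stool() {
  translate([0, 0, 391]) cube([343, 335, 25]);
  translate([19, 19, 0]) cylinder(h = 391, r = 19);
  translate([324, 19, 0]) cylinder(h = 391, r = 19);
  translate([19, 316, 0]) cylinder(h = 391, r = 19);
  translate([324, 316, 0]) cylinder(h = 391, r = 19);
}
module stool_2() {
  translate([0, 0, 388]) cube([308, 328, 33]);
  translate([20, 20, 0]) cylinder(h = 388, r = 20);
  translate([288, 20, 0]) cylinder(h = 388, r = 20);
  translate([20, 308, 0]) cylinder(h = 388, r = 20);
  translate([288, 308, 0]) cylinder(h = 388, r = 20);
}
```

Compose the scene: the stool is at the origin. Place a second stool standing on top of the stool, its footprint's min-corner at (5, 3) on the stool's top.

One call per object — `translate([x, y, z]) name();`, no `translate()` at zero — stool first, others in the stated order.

stool();
translate([5, 3, 416]) stool_2();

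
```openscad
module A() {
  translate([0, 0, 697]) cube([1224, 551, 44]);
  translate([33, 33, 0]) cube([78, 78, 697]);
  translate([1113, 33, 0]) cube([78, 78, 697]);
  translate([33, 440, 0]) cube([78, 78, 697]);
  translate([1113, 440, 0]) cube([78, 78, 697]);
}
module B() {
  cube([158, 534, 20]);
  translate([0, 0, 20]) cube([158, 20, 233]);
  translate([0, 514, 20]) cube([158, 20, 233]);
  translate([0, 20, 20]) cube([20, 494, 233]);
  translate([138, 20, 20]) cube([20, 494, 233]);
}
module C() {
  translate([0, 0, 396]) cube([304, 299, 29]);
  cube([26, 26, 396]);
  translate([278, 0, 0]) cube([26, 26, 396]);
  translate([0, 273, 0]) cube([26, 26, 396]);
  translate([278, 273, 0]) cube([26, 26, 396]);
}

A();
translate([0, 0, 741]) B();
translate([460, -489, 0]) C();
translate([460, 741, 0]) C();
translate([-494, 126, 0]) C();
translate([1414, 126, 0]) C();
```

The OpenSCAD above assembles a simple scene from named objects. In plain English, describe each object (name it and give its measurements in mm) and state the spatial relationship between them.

A is a rectangular dining table. The top is 1224×551×44 mm with its upper surface at z = 741 mm. It stands on four 78×78 mm square legs, each inset 33 mm from the nearest pair of top edges, running from the floor to the underside of the top.

B is an open storage box with external size 158×534×253 mm and wall thickness 20 mm (the base is also 20 mm thick). The base covers the whole footprint; the four walls stand on the base, with the y-facing walls full-width and the x-facing walls fitting between their inner faces.

C is a four-legged stool. The seat is 304×299 mm, 29 mm thick, top at z = 425 mm. It stands on four square legs, each 26×26 mm in cross-section, from z = 0 to the seat underside, each flush with a corner of the seat.

The open box is on top of the table. Four stools sit around the table at the −y, +y, −x, +x sides.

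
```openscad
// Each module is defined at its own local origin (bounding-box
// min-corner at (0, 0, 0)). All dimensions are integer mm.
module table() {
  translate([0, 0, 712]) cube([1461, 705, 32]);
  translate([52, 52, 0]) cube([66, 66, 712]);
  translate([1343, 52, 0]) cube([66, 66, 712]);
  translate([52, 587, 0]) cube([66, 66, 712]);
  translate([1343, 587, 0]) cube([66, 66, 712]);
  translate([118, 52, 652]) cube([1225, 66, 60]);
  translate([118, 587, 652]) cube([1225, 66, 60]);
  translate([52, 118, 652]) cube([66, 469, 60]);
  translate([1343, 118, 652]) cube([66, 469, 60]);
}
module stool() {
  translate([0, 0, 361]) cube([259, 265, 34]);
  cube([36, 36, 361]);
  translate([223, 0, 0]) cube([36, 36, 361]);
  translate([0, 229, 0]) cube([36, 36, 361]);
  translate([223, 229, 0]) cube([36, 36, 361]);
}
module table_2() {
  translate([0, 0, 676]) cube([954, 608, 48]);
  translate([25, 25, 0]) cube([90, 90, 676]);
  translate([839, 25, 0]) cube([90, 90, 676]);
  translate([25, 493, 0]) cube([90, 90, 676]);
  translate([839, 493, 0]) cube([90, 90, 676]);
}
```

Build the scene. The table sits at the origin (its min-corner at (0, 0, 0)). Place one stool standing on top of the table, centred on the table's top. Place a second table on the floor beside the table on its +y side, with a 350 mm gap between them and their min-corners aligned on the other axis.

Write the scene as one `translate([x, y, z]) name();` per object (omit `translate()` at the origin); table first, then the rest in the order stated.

table();
translate([601, 220, 744]) stool();
translate([0, 1055, 0]) table_2();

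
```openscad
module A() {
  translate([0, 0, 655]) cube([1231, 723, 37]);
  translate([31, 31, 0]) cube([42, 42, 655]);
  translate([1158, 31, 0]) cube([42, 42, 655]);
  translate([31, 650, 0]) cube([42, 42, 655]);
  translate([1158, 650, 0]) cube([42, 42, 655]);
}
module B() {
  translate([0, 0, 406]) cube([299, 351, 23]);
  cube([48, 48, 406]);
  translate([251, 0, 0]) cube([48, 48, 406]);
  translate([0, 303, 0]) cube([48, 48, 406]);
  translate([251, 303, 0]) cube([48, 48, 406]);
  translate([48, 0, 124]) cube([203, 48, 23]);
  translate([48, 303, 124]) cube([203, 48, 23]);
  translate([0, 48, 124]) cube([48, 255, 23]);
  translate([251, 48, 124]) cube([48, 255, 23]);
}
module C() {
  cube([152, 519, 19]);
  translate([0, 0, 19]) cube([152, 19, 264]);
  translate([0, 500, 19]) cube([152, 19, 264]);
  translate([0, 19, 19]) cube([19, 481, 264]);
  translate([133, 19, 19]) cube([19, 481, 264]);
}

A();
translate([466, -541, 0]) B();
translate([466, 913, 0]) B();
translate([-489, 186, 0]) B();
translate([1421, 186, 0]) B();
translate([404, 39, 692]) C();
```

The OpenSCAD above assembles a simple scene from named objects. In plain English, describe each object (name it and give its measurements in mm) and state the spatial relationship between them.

A is a rectangular dining table. The top is 1231×723×37 mm with its upper surface at z = 692 mm. It stands on four 42×42 mm square legs, each inset 31 mm from the nearest pair of top edges, running from the floor to the underside of the top.

B is a four-legged stool. The seat is 299×351 mm, 23 mm thick, top at z = 429 mm. It stands on four square legs, each 48×48 mm in cross-section, from z = 0 to the seat underside, each flush with a corner of the seat. Four stretchers, 48 mm wide and 23 mm tall, connect adjacent legs with their undersides at z = 124 mm, each running between the inner faces of the legs it joins and aligned with the legs' outer faces on the other axis.

C is an open-topped rectangular box: outside dimensions 152×519×283 mm, with a uniform wall and base thickness of 19 mm. The base is a full 152×519 slab on the floor; four walls sit on top of the base. The front and back walls (the −y and +y sides) span the full width; the two side walls fit between them.

Four stools sit around the table at the −y, +y, −x, +x sides. The open box is on top of the table.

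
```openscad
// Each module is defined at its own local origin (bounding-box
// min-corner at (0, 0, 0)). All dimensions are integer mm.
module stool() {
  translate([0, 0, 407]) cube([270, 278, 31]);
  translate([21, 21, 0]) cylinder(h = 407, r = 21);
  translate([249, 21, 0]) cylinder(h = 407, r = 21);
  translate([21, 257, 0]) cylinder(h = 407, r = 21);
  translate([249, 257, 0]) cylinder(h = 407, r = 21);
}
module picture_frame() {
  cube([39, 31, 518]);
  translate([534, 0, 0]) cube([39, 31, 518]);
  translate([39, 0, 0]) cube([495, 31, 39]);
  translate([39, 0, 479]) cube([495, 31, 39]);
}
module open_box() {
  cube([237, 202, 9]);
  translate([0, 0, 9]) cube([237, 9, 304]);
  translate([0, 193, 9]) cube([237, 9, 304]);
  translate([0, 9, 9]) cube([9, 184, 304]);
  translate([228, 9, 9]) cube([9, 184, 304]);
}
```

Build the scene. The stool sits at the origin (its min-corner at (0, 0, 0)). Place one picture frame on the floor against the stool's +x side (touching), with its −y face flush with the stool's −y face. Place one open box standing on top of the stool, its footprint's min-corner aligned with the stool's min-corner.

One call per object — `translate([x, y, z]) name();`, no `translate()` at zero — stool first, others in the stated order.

stool();
translate([270, 0, 0]) picture_frame();
translate([0, 0, 438]) open_box();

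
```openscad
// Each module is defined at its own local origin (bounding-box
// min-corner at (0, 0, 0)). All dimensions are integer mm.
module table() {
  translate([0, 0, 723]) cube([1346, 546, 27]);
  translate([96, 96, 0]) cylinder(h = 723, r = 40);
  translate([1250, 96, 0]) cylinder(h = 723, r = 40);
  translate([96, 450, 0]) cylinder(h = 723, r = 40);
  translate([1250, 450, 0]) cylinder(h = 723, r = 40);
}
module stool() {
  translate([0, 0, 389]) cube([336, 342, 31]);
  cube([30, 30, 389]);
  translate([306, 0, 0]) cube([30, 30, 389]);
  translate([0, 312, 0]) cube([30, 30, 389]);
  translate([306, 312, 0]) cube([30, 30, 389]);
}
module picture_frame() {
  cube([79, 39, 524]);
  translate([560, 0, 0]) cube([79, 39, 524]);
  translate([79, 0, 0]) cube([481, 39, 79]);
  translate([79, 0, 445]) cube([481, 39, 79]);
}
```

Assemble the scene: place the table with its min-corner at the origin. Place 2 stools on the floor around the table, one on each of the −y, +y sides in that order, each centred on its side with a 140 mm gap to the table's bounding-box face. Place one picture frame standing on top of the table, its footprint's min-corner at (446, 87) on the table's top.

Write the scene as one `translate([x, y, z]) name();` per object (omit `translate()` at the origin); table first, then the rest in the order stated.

table();
translate([505, -482, 0]) stool();
translate([505, 686, 0]) stool();
translate([446, 87, 750]) picture_frame();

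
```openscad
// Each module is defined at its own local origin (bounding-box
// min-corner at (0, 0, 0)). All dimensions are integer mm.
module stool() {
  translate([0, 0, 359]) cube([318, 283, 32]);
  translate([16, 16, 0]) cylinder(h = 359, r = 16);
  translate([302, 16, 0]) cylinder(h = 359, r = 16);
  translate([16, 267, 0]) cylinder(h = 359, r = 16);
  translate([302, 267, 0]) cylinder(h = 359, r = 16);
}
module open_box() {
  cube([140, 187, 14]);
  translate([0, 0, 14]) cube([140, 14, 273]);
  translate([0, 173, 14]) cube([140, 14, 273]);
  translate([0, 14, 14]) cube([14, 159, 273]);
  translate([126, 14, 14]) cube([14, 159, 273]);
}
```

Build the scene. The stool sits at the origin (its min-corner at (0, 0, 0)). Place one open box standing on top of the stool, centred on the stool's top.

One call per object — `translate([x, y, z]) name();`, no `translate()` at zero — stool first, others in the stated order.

stool();
translate([89, 48, 391]) open_box();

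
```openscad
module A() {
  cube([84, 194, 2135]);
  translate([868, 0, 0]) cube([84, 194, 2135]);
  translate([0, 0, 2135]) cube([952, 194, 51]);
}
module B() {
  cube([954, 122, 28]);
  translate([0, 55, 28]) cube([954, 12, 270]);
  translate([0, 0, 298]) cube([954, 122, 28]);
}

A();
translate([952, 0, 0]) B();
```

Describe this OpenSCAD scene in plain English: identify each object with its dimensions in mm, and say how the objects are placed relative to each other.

A is a rectangular door frame: two vertical jambs of 84×194 mm section, 2135 mm tall, with a clear opening 784 mm wide between their inner faces. A header 51 mm tall and 194 mm deep lies on top of the jambs and spans the full outside width.

B is an I-beam lying along x, 954 mm long. Overall section height 326 mm. Two flanges 122 mm wide (y) and 28 mm thick, one on the floor and one at the top; a web 12 mm thick runs between them, centred on the flange width.

The I-beam is against the door frame's +x side, with their −y faces flush.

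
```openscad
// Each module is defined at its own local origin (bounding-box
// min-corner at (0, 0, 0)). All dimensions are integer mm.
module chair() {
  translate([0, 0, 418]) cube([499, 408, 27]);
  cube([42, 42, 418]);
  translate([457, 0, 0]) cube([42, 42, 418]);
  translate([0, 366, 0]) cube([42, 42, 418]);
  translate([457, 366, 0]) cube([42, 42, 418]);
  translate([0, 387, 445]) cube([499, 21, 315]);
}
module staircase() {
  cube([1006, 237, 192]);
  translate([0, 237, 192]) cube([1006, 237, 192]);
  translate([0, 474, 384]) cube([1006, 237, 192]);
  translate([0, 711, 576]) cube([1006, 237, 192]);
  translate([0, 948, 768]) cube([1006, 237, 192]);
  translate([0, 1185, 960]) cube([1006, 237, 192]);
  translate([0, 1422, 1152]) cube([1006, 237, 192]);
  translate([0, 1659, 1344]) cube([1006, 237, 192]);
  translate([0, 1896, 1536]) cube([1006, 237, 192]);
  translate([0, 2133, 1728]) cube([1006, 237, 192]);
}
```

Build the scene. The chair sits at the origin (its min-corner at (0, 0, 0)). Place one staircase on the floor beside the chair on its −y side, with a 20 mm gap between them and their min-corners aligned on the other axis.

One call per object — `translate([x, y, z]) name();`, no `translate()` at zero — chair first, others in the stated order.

chair();
translate([0, -2390, 0]) staircase();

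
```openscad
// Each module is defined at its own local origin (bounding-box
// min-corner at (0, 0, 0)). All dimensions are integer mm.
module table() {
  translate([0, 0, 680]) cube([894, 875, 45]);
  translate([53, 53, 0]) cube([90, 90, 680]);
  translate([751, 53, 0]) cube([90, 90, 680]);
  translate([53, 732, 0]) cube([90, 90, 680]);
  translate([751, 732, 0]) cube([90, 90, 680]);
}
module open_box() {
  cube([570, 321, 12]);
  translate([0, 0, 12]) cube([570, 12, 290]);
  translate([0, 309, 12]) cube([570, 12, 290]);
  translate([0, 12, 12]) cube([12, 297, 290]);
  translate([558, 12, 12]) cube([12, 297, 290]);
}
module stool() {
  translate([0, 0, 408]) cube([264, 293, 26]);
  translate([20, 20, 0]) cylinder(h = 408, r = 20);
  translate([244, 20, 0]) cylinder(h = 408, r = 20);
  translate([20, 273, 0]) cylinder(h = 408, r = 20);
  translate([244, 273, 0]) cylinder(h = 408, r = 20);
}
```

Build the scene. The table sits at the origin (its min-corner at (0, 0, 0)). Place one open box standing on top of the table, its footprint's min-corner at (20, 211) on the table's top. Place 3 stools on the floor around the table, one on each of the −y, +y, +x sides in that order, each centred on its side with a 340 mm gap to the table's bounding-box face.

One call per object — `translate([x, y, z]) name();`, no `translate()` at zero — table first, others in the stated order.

table();
translate([20, 211, 725]) open_box();
translate([315, -633, 0]) stool();
translate([315, 1215, 0]) stool();
translate([1234, 291, 0]) stool();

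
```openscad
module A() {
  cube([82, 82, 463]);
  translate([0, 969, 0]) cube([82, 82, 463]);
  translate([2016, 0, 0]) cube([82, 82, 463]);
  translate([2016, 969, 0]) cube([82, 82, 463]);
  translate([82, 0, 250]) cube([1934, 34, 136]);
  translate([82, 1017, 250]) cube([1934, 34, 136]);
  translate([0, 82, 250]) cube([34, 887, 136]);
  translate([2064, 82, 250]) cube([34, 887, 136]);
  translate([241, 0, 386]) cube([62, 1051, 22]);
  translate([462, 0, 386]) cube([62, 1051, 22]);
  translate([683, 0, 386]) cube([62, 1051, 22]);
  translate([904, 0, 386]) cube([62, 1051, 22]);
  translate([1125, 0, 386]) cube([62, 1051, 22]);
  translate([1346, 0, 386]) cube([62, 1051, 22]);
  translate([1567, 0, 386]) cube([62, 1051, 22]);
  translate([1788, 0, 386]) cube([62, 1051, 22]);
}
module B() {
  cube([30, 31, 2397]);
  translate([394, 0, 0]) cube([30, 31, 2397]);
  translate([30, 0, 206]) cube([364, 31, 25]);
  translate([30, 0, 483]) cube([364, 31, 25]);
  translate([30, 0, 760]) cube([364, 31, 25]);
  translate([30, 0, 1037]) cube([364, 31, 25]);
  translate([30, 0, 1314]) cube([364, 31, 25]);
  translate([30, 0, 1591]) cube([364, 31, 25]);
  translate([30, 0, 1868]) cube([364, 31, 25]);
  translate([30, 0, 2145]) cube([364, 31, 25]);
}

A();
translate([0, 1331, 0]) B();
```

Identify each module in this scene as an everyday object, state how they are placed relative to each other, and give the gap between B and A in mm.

The ladder's nearest face is 280 mm from the bed frame's +y face.

A is a bed frame. B is a ladder. The ladder is on the floor beside the bed frame on its +y side. The gap between the ladder and the bed frame is 280 mm.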